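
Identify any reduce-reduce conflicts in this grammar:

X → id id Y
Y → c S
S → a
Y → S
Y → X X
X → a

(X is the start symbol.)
Augment with X' → X and build the canonical LR(0) collection (I0 = CLOSURE({[X' → . X]}), then GOTO on every symbol after a dot until no new states appear). It has 13 states:
  I0: { [X → . a], [X → . id id Y], [X' → . X] }  — shift
  I1: { [X' → X .] }  — accept
  I2: { [X → a .] }  — reduce
  I3: { [X → id . id Y] }  — shift
  I4: { [S → . a], [X → . a], [X → . id id Y], [X → id id . Y], [Y → . S], [Y → . X X], [Y → . c S] }  — shift
  I5: { [Y → S .] }  — reduce
  I6: { [X → . a], [X → . id id Y], [Y → X . X] }  — shift
  I7: { [X → id id Y .] }  — reduce
  I8: { [S → a .], [X → a .] }  — 2 reduces
  I9: { [S → . a], [Y → c . S] }  — shift
  I10: { [Y → c S .] }  — reduce
  I11: { [S → a .] }  — reduce
  I12: { [Y → X X .] }  — reduce

I8 contains complete items [S → a .], [X → a .] — reduce-reduce conflict.

Answer: Yes — I8: [S → a .] vs [X → a .]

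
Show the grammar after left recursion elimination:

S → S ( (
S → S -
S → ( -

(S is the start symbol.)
S is directly left-recursive. The standard transformation for
  A → A α₁ | ... | A α_m | β₁ | ... | β_n
is
  A  → β₁ A' | ... | β_n A'
  A' → α₁ A' | ... | α_m A' | ε

S → ( - becomes S → ( - S'
S → S ( ( becomes S' → ( ( S'
S → S - becomes S' → - S'
Add S' → ε

Resulting grammar:
S → ( - S'
S' → ( ( S'
S' → - S'
S' → ε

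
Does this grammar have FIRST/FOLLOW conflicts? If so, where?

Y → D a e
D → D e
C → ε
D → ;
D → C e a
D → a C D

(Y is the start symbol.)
A FIRST/FOLLOW conflict occurs when a non-terminal N has a nullable alternative N → β (β ⇒* ε) and another alternative N → α with FIRST(α) ∩ FOLLOW(N) ≠ ∅: on such a lookahead the parser cannot decide between expanding α and letting N vanish via β.

Nullable non-terminals: C.
C has a nullable alternative but only one production, so nothing to check.

D, Y have no nullable alternative, so no FIRST/FOLLOW check is needed there.

No FIRST/FOLLOW conflicts found.

Answer: No FIRST/FOLLOW conflicts.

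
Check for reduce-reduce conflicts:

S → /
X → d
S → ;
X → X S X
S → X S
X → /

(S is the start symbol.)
Yes — I1: [S → / .] vs [X → / .]

A reduce-reduce conflict occurs when an LR(0) state has two complete items [A → α .] and [B → β .] — both call for a reduction, and with no lookahead the parser cannot choose between them.

Augment with S' → S and build the canonical LR(0) collection (I0 = CLOSURE({[S' → . S]}), then GOTO on every symbol after a dot until no new states appear). It has 10 states:
  I0: { [S → . /], [S → . ;], [S → . X S], [S' → . S], [X → . /], [X → . X S X], [X → . d] }  — shift
  I1: { [S → / .], [X → / .] }  — 2 reduces
  I2: { [S → ; .] }  — reduce
  I3: { [S' → S .] }  — accept
  I4: { [S → . /], [S → . ;], [S → . X S], [S → X . S], [X → . /], [X → . X S X], [X → . d], [X → X . S X] }  — shift
  I5: { [X → d .] }  — reduce
  I6: { [S → X S .], [X → . /], [X → . X S X], [X → . d], [X → X S . X] }  — shift, reduce
  I7: { [X → / .] }  — reduce
  I8: { [S → . /], [S → . ;], [S → . X S], [X → . /], [X → . X S X], [X → . d], [X → X . S X], [X → X S X .] }  — shift, reduce
  I9: { [X → . /], [X → . X S X], [X → . d], [X → X S . X] }  — shift

I1 contains complete items [S → / .], [X → / .] — reduce-reduce conflict.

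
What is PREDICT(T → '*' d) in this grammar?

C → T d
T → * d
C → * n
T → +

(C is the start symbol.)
PREDICT(T → '*' d) = (FIRST(RHS) \ {ε}) ∪ (FOLLOW(T) if ε ∈ FIRST(RHS), i.e. RHS ⇒* ε)
FIRST('*' d) = { '*' }
ε ∉ FIRST('*' d), so FOLLOW(T) is not added.
PREDICT(T → '*' d) = { '*' }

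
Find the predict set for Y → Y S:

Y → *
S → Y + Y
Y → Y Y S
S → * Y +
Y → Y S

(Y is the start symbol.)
PREDICT(Y → Y S) = (FIRST(RHS) \ {ε}) ∪ (FOLLOW(Y) if ε ∈ FIRST(RHS), i.e. RHS ⇒* ε)
FIRST(Y) = { '*' }
FIRST(Y S) = { '*' }
ε ∉ FIRST(Y S), so FOLLOW(Y) is not added.
PREDICT(Y → Y S) = { '*' }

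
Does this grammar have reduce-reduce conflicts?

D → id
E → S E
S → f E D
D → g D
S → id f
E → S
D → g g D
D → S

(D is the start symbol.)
Yes — I9: [D → g D .] vs [D → g g D .]

A reduce-reduce conflict occurs when an LR(0) state has two complete items [A → α .] and [B → β .] — both call for a reduction, and with no lookahead the parser cannot choose between them.

Augment with D' → D and build the canonical LR(0) collection (I0 = CLOSURE({[D' → . D]}), then GOTO on every symbol after a dot until no new states appear). It has 15 states:
  I0: { [D → . S], [D → . g D], [D → . g g D], [D → . id], [D' → . D], [S → . f E D], [S → . id f] }  — shift
  I1: { [D' → D .] }  — accept
  I2: { [D → S .] }  — reduce
  I3: { [E → . S E], [E → . S], [S → . f E D], [S → . id f], [S → f . E D] }  — shift
  I4: { [D → . S], [D → . g D], [D → . g g D], [D → . id], [D → g . D], [D → g . g D], [S → . f E D], [S → . id f] }  — shift
  I5: { [D → id .], [S → id . f] }  — shift, reduce
  I6: { [S → id f .] }  — reduce
  I7: { [D → g D .] }  — reduce
  I8: { [D → . S], [D → . g D], [D → . g g D], [D → . id], [D → g . D], [D → g . g D], [D → g g . D], [S → . f E D], [S → . id f] }  — shift
  I9: { [D → g D .], [D → g g D .] }  — 2 reduces
  I10: { [D → . S], [D → . g D], [D → . g g D], [D → . id], [S → . f E D], [S → . id f], [S → f E . D] }  — shift
  I11: { [E → . S E], [E → . S], [E → S . E], [E → S .], [S → . f E D], [S → . id f] }  — shift, reduce
  I12: { [S → id . f] }  — shift
  I13: { [E → S E .] }  — reduce
  I14: { [S → f E D .] }  — reduce

I9 contains complete items [D → g D .], [D → g g D .] — reduce-reduce conflict.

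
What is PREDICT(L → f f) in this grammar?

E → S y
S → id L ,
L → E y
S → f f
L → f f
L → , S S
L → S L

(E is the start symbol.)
{ 'f' }

PREDICT(L → f f) = (FIRST(RHS) \ {ε}) ∪ (FOLLOW(L) if ε ∈ FIRST(RHS), i.e. RHS ⇒* ε)
FIRST(f f) = { 'f' }
ε ∉ FIRST(f f), so FOLLOW(L) is not added.
PREDICT(L → f f) = { 'f' }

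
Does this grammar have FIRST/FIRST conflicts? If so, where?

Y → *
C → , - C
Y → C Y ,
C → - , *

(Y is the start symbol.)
No FIRST/FIRST conflicts.

FIRST sets of the non-terminals at (or reachable through a nullable prefix from) the front of some alternative:
  FIRST(C) = { ',', '-' }

Productions for Y:
  Y → *: FIRST = { '*' }
  Y → C Y ,: FIRST = { ',', '-' }
Productions for C:
  C → , - C: FIRST = { ',' }
  C → - , *: FIRST = { '-' }

All alternatives of each non-terminal have pairwise disjoint FIRST sets.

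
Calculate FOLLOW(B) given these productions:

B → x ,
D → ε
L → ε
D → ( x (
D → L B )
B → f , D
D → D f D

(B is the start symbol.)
B is the start symbol, so $ ∈ FOLLOW(B).
In D → L B ): B is followed by ')', add FIRST(')') \ {ε} = { ')' }

Taking the union: FOLLOW(B) = { $, ')' }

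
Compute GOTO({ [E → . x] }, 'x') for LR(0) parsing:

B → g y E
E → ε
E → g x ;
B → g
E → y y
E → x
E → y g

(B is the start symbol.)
GOTO(I, 'x') = CLOSURE({ [A → αX.β] : [A → α.Xβ] ∈ I, X = 'x' })

Items with dot before 'x', with the dot advanced:
  [E → . x] → [E → x .]
Closure adds nothing (no advanced item has the dot before a non-terminal).

GOTO = { [E → x .] }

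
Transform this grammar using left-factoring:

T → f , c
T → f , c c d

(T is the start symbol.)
T → f , c T'
T' → ε
T' → c d

Left-factoring transforms A → αβ₁ | αβ₂ into A → αA' and A' → β₁ | β₂
(α is the longest common prefix among the alternatives). Repeat until
no nonterminal has two alternatives with a common prefix.

Round 1: T has alternatives sharing prefix 'f , c'. Introduce T': T → f , c T'
  Add: T' → ε
  Add: T' → c d

No remaining common prefixes — done.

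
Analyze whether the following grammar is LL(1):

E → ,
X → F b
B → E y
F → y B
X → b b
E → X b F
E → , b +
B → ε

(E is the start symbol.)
A grammar is LL(1) if for each non-terminal N with multiple productions, the predict sets of those productions are pairwise disjoint, where PREDICT(N → α) = (FIRST(α) \ {ε}) ∪ (FOLLOW(N) if α ⇒* ε).

Relevant sets:
  FIRST(X) = { 'b', 'y' }
  FIRST(F) = { 'y' }
  FIRST(E) = { ',', 'b', 'y' }
  FOLLOW(B) = { $, 'b', 'y' }

For E:
  PREDICT(E → ',') = { ',' }
  PREDICT(E → X b F) = { 'b', 'y' }
  PREDICT(E → ',' b '+') = { ',' }
For X:
  PREDICT(X → F b) = { 'y' }
  PREDICT(X → b b) = { 'b' }
For B:
  PREDICT(B → E y) = { ',', 'b', 'y' }
  PREDICT(B → ε) = { $, 'b', 'y' }
F has a single production, so nothing to check there.

Conflict found: Predict set conflict for E: { ',' }
The grammar is NOT LL(1).

Answer: No. Predict set conflict for E: { ',' }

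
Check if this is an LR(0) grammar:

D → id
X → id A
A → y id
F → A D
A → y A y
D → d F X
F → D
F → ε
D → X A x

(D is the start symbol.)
No. Shift-reduce conflict between [F → .] and [A → . y A y]

Augment with D' → D and build the canonical LR(0) collection (I0 = CLOSURE({[D' → . D]}), then GOTO on every symbol after a dot until no new states appear). It has 18 states:
  I0: { [D → . X A x], [D → . d F X], [D → . id], [D' → . D], [X → . id A] }  — shift
  I1: { [D' → D .] }  — accept
  I2: { [A → . y A y], [A → . y id], [D → X . A x] }  — shift
  I3: { [A → . y A y], [A → . y id], [D → . X A x], [D → . d F X], [D → . id], [D → d . F X], [F → . A D], [F → . D], [F → .], [X → . id A] }  — shift, reduce
  I4: { [A → . y A y], [A → . y id], [D → id .], [X → id . A] }  — shift, reduce
  I5: { [X → id A .] }  — reduce
  I6: { [A → . y A y], [A → . y id], [A → y . A y], [A → y . id] }  — shift
  I7: { [A → y A . y] }  — shift
  I8: { [A → y id .] }  — reduce
  I9: { [A → y A y .] }  — reduce
  I10: { [D → . X A x], [D → . d F X], [D → . id], [F → A . D], [X → . id A] }  — shift
  I11: { [F → D .] }  — reduce
  I12: { [D → d F . X], [X → . id A] }  — shift
  I13: { [D → d F X .] }  — reduce
  I14: { [A → . y A y], [A → . y id], [X → id . A] }  — shift
  I15: { [F → A D .] }  — reduce
  I16: { [D → X A . x] }  — shift
  I17: { [D → X A x .] }  — reduce

Conflict in state I3:
  Shift-reduce conflict between [F → .] and [A → . y A y]
So the grammar is NOT LR(0).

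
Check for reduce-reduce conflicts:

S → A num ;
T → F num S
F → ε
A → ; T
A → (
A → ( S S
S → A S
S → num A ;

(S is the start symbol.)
A reduce-reduce conflict occurs when an LR(0) state has two complete items [A → α .] and [B → β .] — both call for a reduction, and with no lookahead the parser cannot choose between them.

Augment with S' → S and build the canonical LR(0) collection (I0 = CLOSURE({[S' → . S]}), then GOTO on every symbol after a dot until no new states appear). It has 17 states:
  I0: { [A → . ( S S], [A → . (], [A → . ; T], [S → . A S], [S → . A num ;], [S → . num A ;], [S' → . S] }  — shift
  I1: { [A → ( . S S], [A → ( .], [A → . ( S S], [A → . (], [A → . ; T], [S → . A S], [S → . A num ;], [S → . num A ;] }  — shift, reduce
  I2: { [A → ; . T], [F → .], [T → . F num S] }  — reduce
  I3: { [A → . ( S S], [A → . (], [A → . ; T], [S → . A S], [S → . A num ;], [S → . num A ;], [S → A . S], [S → A . num ;] }  — shift
  I4: { [S' → S .] }  — accept
  I5: { [A → . ( S S], [A → . (], [A → . ; T], [S → num . A ;] }  — shift
  I6: { [S → num A . ;] }  — shift
  I7: { [S → num A ; .] }  — reduce
  I8: { [S → A S .] }  — reduce
  I9: { [A → . ( S S], [A → . (], [A → . ; T], [S → A num . ;], [S → num . A ;] }  — shift
  I10: { [A → ; . T], [F → .], [S → A num ; .], [T → . F num S] }  — 2 reduces
  I11: { [T → F . num S] }  — shift
  I12: { [A → ; T .] }  — reduce
  I13: { [A → . ( S S], [A → . (], [A → . ; T], [S → . A S], [S → . A num ;], [S → . num A ;], [T → F num . S] }  — shift
  I14: { [T → F num S .] }  — reduce
  I15: { [A → ( S . S], [A → . ( S S], [A → . (], [A → . ; T], [S → . A S], [S → . A num ;], [S → . num A ;] }  — shift
  I16: { [A → ( S S .] }  — reduce

I10 contains complete items [F → .], [S → A num ; .] — reduce-reduce conflict.

Answer: Yes — I10: [F → .] vs [S → A num ; .]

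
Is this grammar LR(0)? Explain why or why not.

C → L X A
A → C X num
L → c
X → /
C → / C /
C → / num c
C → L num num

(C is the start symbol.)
A grammar is LR(0) if no state in the canonical LR(0) collection has:
  - both a shift item (dot before a terminal) and a complete item (shift-reduce conflict), or
  - two or more complete items (reduce-reduce conflict; the accept item [C' → C .] counts as a complete item here).

Augment with C' → C and build the canonical LR(0) collection (I0 = CLOSURE({[C' → . C]}), then GOTO on every symbol after a dot until no new states appear). It has 17 states:
  I0: { [C → . / C /], [C → . / num c], [C → . L X A], [C → . L num num], [C' → . C], [L → . c] }  — shift
  I1: { [C → . / C /], [C → . / num c], [C → . L X A], [C → . L num num], [C → / . C /], [C → / . num c], [L → . c] }  — shift
  I2: { [C' → C .] }  — accept
  I3: { [C → L . X A], [C → L . num num], [X → . /] }  — shift
  I4: { [L → c .] }  — reduce
  I5: { [X → / .] }  — reduce
  I6: { [A → . C X num], [C → . / C /], [C → . / num c], [C → . L X A], [C → . L num num], [C → L X . A], [L → . c] }  — shift
  I7: { [C → L num . num] }  — shift
  I8: { [C → L num num .] }  — reduce
  I9: { [C → L X A .] }  — reduce
  I10: { [A → C . X num], [X → . /] }  — shift
  I11: { [A → C X . num] }  — shift
  I12: { [A → C X num .] }  — reduce
  I13: { [C → / C . /] }  — shift
  I14: { [C → / num . c] }  — shift
  I15: { [C → / num c .] }  — reduce
  I16: { [C → / C / .] }  — reduce

Every state is either a pure shift/goto state or contains exactly one complete item and nothing to shift — no conflicts. The grammar is LR(0).

Answer: Yes, the grammar is LR(0)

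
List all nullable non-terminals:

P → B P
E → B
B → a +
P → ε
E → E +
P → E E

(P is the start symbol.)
{ 'P' }

ε-productions: P → ε
So P is immediately nullable.
No further non-terminal can be added: every production for the remaining non-terminals contains a terminal or a non-nullable non-terminal.
Nullable = { 'P' }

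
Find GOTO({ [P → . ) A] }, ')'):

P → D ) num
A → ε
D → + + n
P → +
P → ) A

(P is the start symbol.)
{ [A → .], [P → ) . A] }

GOTO(I, ')') = CLOSURE({ [A → αX.β] : [A → α.Xβ] ∈ I, X = ')' })

Items with dot before ')', with the dot advanced:
  [P → . ) A] → [P → ) . A]
Closure of the advanced items:
  [P → ) . A] has the dot before A: add [A → .]

GOTO = { [A → .], [P → ) . A] }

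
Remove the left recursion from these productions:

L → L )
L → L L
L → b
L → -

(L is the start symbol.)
L is directly left-recursive. The standard transformation for
  A → A α₁ | ... | A α_m | β₁ | ... | β_n
is
  A  → β₁ A' | ... | β_n A'
  A' → α₁ A' | ... | α_m A' | ε

L → b becomes L → b L'
L → - becomes L → - L'
L → L ) becomes L' → ) L'
L → L L becomes L' → L L'
Add L' → ε

Resulting grammar:
L → b L'
L → - L'
L' → ) L'
L' → L L'
L' → ε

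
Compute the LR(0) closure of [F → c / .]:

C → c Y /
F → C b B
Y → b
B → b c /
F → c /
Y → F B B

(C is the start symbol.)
To compute CLOSURE, for each item [A → α.Bβ] where B is a non-terminal, add [B → .γ] for all productions B → γ; repeat for the newly added items until nothing changes.

Start with: [F → c / .]
The dot is at the end, so nothing is added.

CLOSURE = { [F → c / .] }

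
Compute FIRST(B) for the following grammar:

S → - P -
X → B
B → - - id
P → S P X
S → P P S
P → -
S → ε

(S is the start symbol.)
From B → - - id:
  - '-' is a terminal: add '-' and stop

Collecting: FIRST(B) = { '-' }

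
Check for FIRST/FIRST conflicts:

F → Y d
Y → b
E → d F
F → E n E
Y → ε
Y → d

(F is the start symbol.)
A FIRST/FIRST conflict occurs when two productions N → α and N → β for the same non-terminal have FIRST(α) ∩ FIRST(β) ≠ ∅ (with ε ∈ FIRST of a nullable right-hand side, so two nullable alternatives also conflict).

FIRST sets of the non-terminals at (or reachable through a nullable prefix from) the front of some alternative:
  FIRST(Y) = { 'b', 'd', ε }
  FIRST(E) = { 'd' }

Productions for F:
  F → Y d: FIRST = { 'b', 'd' }
  F → E n E: FIRST = { 'd' }
Productions for Y:
  Y → b: FIRST = { 'b' }
  Y → ε: FIRST = { ε }
  Y → d: FIRST = { 'd' }
E has only one production, so no FIRST/FIRST conflict is possible there.

Conflict for F: F → Y d and F → E n E
  Overlap: { 'd' }

Answer: Yes. F → Y d / F → E n E on { 'd' }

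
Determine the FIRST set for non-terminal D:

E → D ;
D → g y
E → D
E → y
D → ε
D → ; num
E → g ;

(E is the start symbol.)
{ ';', 'g', ε }

From D → g y:
  - g is a terminal: add 'g' and stop
From D → ε:
  - ε-production, so ε ∈ FIRST(D)
From D → ; num:
  - ';' is a terminal: add ';' and stop

Collecting: FIRST(D) = { ';', 'g', ε }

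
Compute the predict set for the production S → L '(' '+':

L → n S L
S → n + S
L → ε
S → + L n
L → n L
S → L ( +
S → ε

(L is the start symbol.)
PREDICT(S → L '(' '+') = (FIRST(RHS) \ {ε}) ∪ (FOLLOW(S) if ε ∈ FIRST(RHS), i.e. RHS ⇒* ε)
FIRST(L) = { 'n', ε }
FIRST(L '(' '+') = { '(', 'n' }
ε ∉ FIRST(L '(' '+'), so FOLLOW(S) is not added.
PREDICT(S → L '(' '+') = { '(', 'n' }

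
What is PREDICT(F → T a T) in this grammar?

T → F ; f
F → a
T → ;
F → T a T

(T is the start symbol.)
{ ';', 'a' }

PREDICT(F → T a T) = (FIRST(RHS) \ {ε}) ∪ (FOLLOW(F) if ε ∈ FIRST(RHS), i.e. RHS ⇒* ε)
FIRST(T) = { ';', 'a' }
FIRST(T a T) = { ';', 'a' }
ε ∉ FIRST(T a T), so FOLLOW(F) is not added.
PREDICT(F → T a T) = { ';', 'a' }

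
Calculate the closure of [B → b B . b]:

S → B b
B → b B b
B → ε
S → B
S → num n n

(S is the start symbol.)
{ [B → b B . b] }

To compute CLOSURE, for each item [A → α.Bβ] where B is a non-terminal, add [B → .γ] for all productions B → γ; repeat for the newly added items until nothing changes.

Start with: [B → b B . b]
The dot precedes the terminal b, so nothing is added.

CLOSURE = { [B → b B . b] }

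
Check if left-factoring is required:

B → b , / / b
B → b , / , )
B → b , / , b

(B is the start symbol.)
Left-factoring is needed when two productions for the same non-terminal
share a common prefix on the right-hand side.

Productions for B:
  B → b , / / b
  B → b , / , )
  B → b , / , b

Found common prefix 'b , /' in productions for B

Answer: Yes, B has productions with common prefix 'b , /'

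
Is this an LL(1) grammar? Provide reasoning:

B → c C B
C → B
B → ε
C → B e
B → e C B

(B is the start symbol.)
A grammar is LL(1) if for each non-terminal N with multiple productions, the predict sets of those productions are pairwise disjoint, where PREDICT(N → α) = (FIRST(α) \ {ε}) ∪ (FOLLOW(N) if α ⇒* ε).

Relevant sets:
  FIRST(B) = { 'c', 'e', ε }
  FOLLOW(B) = { $, 'c', 'e' }
  FOLLOW(C) = { $, 'c', 'e' }

For B:
  PREDICT(B → c C B) = { 'c' }
  PREDICT(B → ε) = { $, 'c', 'e' }
  PREDICT(B → e C B) = { 'e' }
For C:
  PREDICT(C → B) = { $, 'c', 'e' }
  PREDICT(C → B e) = { 'c', 'e' }

Conflict found: Predict set conflict for B: { 'c' }
The grammar is NOT LL(1).

Answer: No. Predict set conflict for B: { 'c' }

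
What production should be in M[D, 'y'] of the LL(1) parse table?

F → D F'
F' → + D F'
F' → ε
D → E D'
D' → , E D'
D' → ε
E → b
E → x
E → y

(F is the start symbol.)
To find M[D, 'y'], we find productions for D where 'y' is in the predict set (PREDICT(N → α) = (FIRST(α) \ {ε}) ∪ (FOLLOW(N) if α ⇒* ε)).

Relevant sets:
  FIRST(E) = { 'b', 'x', 'y' }

D → E D': PREDICT = { 'b', 'x', 'y' }
  'y' is in predict set, so this production goes in M[D, 'y']

M[D, 'y'] = D → E D'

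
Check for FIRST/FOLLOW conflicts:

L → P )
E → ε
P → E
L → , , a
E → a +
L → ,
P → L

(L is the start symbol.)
A FIRST/FOLLOW conflict occurs when a non-terminal N has a nullable alternative N → β (β ⇒* ε) and another alternative N → α with FIRST(α) ∩ FOLLOW(N) ≠ ∅: on such a lookahead the parser cannot decide between expanding α and letting N vanish via β.

Nullable non-terminals: E, P.
FIRST sets used below: FIRST(E) = { 'a', ε }, FIRST(L) = { ')', ',', 'a' }

E: nullable alternative(s) E → ε; FOLLOW(E) = { ')' }
  E → ε: FIRST \ {ε} = { } — this is the only nullable alternative, skip
  E → a +: FIRST \ {ε} = { 'a' } — disjoint from FOLLOW(E)

P: nullable alternative(s) P → E; FOLLOW(P) = { ')' }
  P → E: FIRST \ {ε} = { 'a' } — this is the only nullable alternative, skip
  P → L: FIRST \ {ε} = { ')', ',', 'a' } — overlaps FOLLOW(P) on { ')' }: CONFLICT

L has no nullable alternative, so no FIRST/FOLLOW check is needed there.

So the grammar has 1 FIRST/FOLLOW conflict (marked CONFLICT above).

Answer: Yes. P → L with FOLLOW(P) on { ')' }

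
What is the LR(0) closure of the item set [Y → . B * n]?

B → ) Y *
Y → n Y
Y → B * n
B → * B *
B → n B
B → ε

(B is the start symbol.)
Start with: [Y → . B * n]
  [Y → . B * n] has the dot before B: add [B → . ) Y *], [B → . * B *], [B → . n B], [B → .]
No further items can be added.

CLOSURE = { [B → . ) Y *], [B → . * B *], [B → . n B], [B → .], [Y → . B * n] }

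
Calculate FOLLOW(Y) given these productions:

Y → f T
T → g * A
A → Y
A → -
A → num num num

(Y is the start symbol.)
To compute FOLLOW(Y), find every occurrence of Y on a right-hand side N → α Y β: add FIRST(β) \ {ε}, and if β is empty or nullable also add FOLLOW(N). Iterate to a fixed point.

Y is the start symbol, so $ ∈ FOLLOW(Y).
In A → Y: Y is at the end, add FOLLOW(A)

The FOLLOW sets referred to above (computed the same way, to a fixed point):
  FOLLOW(A) = { $ }

Taking the union: FOLLOW(Y) = { $ }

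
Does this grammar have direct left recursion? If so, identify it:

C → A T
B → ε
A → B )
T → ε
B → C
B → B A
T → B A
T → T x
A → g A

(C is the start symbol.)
Direct left recursion occurs when N → N α for some non-terminal N (the right-hand side begins with the left-hand side itself).

C → A T: starts with A
B → ε: starts with ε
A → B ): starts with B
T → ε: starts with ε
B → C: starts with C
B → B A: LEFT RECURSIVE (starts with B)
T → B A: starts with B
T → T x: LEFT RECURSIVE (starts with T)
A → g A: starts with g

The grammar has direct left recursion on: B, T.

Answer: Yes, B, T are left-recursive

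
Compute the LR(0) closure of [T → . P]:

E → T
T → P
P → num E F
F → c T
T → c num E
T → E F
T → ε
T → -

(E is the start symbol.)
Start with: [T → . P]
  [T → . P] has the dot before P: add [P → . num E F]
No further items can be added.

CLOSURE = { [P → . num E F], [T → . P] }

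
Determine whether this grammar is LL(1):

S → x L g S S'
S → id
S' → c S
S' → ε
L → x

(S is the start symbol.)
A grammar is LL(1) if for each non-terminal N with multiple productions, the predict sets of those productions are pairwise disjoint, where PREDICT(N → α) = (FIRST(α) \ {ε}) ∪ (FOLLOW(N) if α ⇒* ε).

Relevant sets:
  FOLLOW(S') = { $, 'c' }

For S:
  PREDICT(S → x L g S S') = { 'x' }
  PREDICT(S → id) = { 'id' }
For S':
  PREDICT(S' → c S) = { 'c' }
  PREDICT(S' → ε) = { $, 'c' }
L has a single production, so nothing to check there.

Conflict found: Predict set conflict for S': { 'c' }
The grammar is NOT LL(1).

Answer: No. Predict set conflict for S': { 'c' }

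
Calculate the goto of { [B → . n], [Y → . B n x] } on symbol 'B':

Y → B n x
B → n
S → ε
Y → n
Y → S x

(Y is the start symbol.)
GOTO(I, 'B') = CLOSURE({ [A → αX.β] : [A → α.Xβ] ∈ I, X = 'B' })

Items with dot before 'B', with the dot advanced:
  [Y → . B n x] → [Y → B . n x]
Closure adds nothing (no advanced item has the dot before a non-terminal).

GOTO = { [Y → B . n x] }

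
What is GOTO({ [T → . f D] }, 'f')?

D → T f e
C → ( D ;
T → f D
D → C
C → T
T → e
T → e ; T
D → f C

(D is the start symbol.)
{ [C → . ( D ;], [C → . T], [D → . C], [D → . T f e], [D → . f C], [T → . e ; T], [T → . e], [T → . f D], [T → f . D] }

GOTO(I, 'f') = CLOSURE({ [A → αX.β] : [A → α.Xβ] ∈ I, X = 'f' })

Items with dot before 'f', with the dot advanced:
  [T → . f D] → [T → f . D]
Closure of the advanced items:
  [T → f . D] has the dot before D: add [D → . T f e], [D → . C], [D → . f C]
  [D → . T f e] has the dot before T: add [T → . f D], [T → . e], [T → . e ; T]
  [D → . C] has the dot before C: add [C → . ( D ;], [C → . T]

GOTO = { [C → . ( D ;], [C → . T], [D → . C], [D → . T f e], [D → . f C], [T → . e ; T], [T → . e], [T → . f D], [T → f . D] }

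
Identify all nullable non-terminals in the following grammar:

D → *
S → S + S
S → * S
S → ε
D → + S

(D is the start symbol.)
{ 'S' }

A non-terminal is nullable if it can derive ε (the empty string): either it has an ε-production, or it has a production whose right-hand side consists entirely of nullable non-terminals.

ε-productions: S → ε
So S is immediately nullable.
No further non-terminal can be added: every production for the remaining non-terminals contains a terminal or a non-nullable non-terminal.
Nullable = { 'S' }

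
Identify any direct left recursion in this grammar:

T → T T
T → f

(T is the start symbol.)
T → T T: LEFT RECURSIVE (starts with T)
T → f: starts with f

The grammar has direct left recursion on: T.

Answer: Yes, T is left-recursive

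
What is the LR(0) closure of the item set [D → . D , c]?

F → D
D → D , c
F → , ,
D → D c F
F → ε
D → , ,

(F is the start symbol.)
{ [D → . , ,], [D → . D , c], [D → . D c F] }

Start with: [D → . D , c]
  [D → . D , c] has the dot before D: add [D → . D c F], [D → . , ,]
No further items can be added.

CLOSURE = { [D → . , ,], [D → . D , c], [D → . D c F] }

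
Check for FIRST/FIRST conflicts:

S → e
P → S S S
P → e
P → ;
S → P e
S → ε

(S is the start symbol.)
Yes. S → e / S → P e on { 'e' }; P → S S S / P → e on { 'e' }; P → S S S / P → ';' on { ';' }

A FIRST/FIRST conflict occurs when two productions N → α and N → β for the same non-terminal have FIRST(α) ∩ FIRST(β) ≠ ∅ (with ε ∈ FIRST of a nullable right-hand side, so two nullable alternatives also conflict).

FIRST sets of the non-terminals at (or reachable through a nullable prefix from) the front of some alternative:
  FIRST(P) = { ';', 'e', ε }
  FIRST(S) = { ';', 'e', ε }

Productions for S:
  S → e: FIRST = { 'e' }
  S → P e: FIRST = { ';', 'e' }
  S → ε: FIRST = { ε }
Productions for P:
  P → S S S: FIRST = { ';', 'e', ε }
  P → e: FIRST = { 'e' }
  P → ;: FIRST = { ';' }

Conflict for S: S → e and S → P e
  Overlap: { 'e' }
Conflict for P: P → S S S and P → e
  Overlap: { 'e' }
Conflict for P: P → S S S and P → ;
  Overlap: { ';' }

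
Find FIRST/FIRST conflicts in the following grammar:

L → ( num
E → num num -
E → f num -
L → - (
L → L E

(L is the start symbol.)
Yes. L → '(' num / L → L E on { '(' }; L → '-' '(' / L → L E on { '-' }

A FIRST/FIRST conflict occurs when two productions N → α and N → β for the same non-terminal have FIRST(α) ∩ FIRST(β) ≠ ∅ (with ε ∈ FIRST of a nullable right-hand side, so two nullable alternatives also conflict).

FIRST sets of the non-terminals at (or reachable through a nullable prefix from) the front of some alternative:
  FIRST(L) = { '(', '-' }

Productions for L:
  L → ( num: FIRST = { '(' }
  L → - (: FIRST = { '-' }
  L → L E: FIRST = { '(', '-' }
Productions for E:
  E → num num -: FIRST = { 'num' }
  E → f num -: FIRST = { 'f' }

Conflict for L: L → ( num and L → L E
  Overlap: { '(' }
Conflict for L: L → - ( and L → L E
  Overlap: { '-' }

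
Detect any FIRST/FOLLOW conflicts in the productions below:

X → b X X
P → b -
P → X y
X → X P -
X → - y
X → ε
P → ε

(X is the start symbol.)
Yes. X → b X X with FOLLOW(X) on { 'b' }; X → X P '-' with FOLLOW(X) on { '-', 'b', 'y' }; X → '-' y with FOLLOW(X) on { '-' }; P → X y with FOLLOW(P) on { '-' }

Nullable non-terminals: P, X.
FIRST sets used below: FIRST(X) = { '-', 'b', 'y', ε }, FIRST(P) = { '-', 'b', 'y', ε }

P: nullable alternative(s) P → ε; FOLLOW(P) = { '-' }
  P → b -: FIRST \ {ε} = { 'b' } — disjoint from FOLLOW(P)
  P → X y: FIRST \ {ε} = { '-', 'b', 'y' } — overlaps FOLLOW(P) on { '-' }: CONFLICT
  P → ε: FIRST \ {ε} = { } — this is the only nullable alternative, skip

X: nullable alternative(s) X → ε; FOLLOW(X) = { $, '-', 'b', 'y' }
  X → b X X: FIRST \ {ε} = { 'b' } — overlaps FOLLOW(X) on { 'b' }: CONFLICT
  X → X P -: FIRST \ {ε} = { '-', 'b', 'y' } — overlaps FOLLOW(X) on { '-', 'b', 'y' }: CONFLICT
  X → - y: FIRST \ {ε} = { '-' } — overlaps FOLLOW(X) on { '-' }: CONFLICT
  X → ε: FIRST \ {ε} = { } — this is the only nullable alternative, skip

So the grammar has 4 FIRST/FOLLOW conflicts (marked CONFLICT above).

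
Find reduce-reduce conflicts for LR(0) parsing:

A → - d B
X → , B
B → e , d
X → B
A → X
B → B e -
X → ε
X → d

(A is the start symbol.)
Augment with A' → A and build the canonical LR(0) collection (I0 = CLOSURE({[A' → . A]}), then GOTO on every symbol after a dot until no new states appear). It has 15 states:
  I0: { [A → . - d B], [A → . X], [A' → . A], [B → . B e -], [B → . e , d], [X → . , B], [X → . B], [X → . d], [X → .] }  — shift, reduce
  I1: { [B → . B e -], [B → . e , d], [X → , . B] }  — shift
  I2: { [A → - . d B] }  — shift
  I3: { [A' → A .] }  — accept
  I4: { [B → B . e -], [X → B .] }  — shift, reduce
  I5: { [A → X .] }  — reduce
  I6: { [X → d .] }  — reduce
  I7: { [B → e . , d] }  — shift
  I8: { [B → e , . d] }  — shift
  I9: { [B → e , d .] }  — reduce
  I10: { [B → B e . -] }  — shift
  I11: { [B → B e - .] }  — reduce
  I12: { [A → - d . B], [B → . B e -], [B → . e , d] }  — shift
  I13: { [A → - d B .], [B → B . e -] }  — shift, reduce
  I14: { [B → B . e -], [X → , B .] }  — shift, reduce

No state contains more than one complete item.

Answer: No reduce-reduce conflicts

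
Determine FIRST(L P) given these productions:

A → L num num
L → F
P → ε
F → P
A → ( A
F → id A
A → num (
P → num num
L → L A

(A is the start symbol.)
{ '(', 'id', 'num', ε }

FIRST sets of the non-terminals involved (from the grammar, by fixed-point iteration):
  FIRST(L) = { '(', 'id', 'num', ε }
  FIRST(P) = { 'num', ε }

To compute FIRST(L P), process the symbols left to right:
Symbol L is a non-terminal. Add FIRST(L) \ {ε} = { '(', 'id', 'num' }
L is nullable (ε ∈ FIRST(L)), continue to the next symbol.
Symbol P is a non-terminal. Add FIRST(P) \ {ε} = { 'num' }
P is nullable (ε ∈ FIRST(P)), continue to the next symbol.
All symbols are nullable, so ε is in the result.
FIRST(L P) = { '(', 'id', 'num', ε }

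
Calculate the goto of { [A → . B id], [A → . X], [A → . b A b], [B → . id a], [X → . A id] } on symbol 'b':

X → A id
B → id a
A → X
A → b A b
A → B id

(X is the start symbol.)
{ [A → . B id], [A → . X], [A → . b A b], [A → b . A b], [B → . id a], [X → . A id] }

GOTO(I, 'b') = CLOSURE({ [A → αX.β] : [A → α.Xβ] ∈ I, X = 'b' })

Items with dot before 'b', with the dot advanced:
  [A → . b A b] → [A → b . A b]
Closure of the advanced items:
  [A → b . A b] has the dot before A: add [A → . X], [A → . b A b], [A → . B id]
  [A → . X] has the dot before X: add [X → . A id]
  [A → . B id] has the dot before B: add [B → . id a]

GOTO = { [A → . B id], [A → . X], [A → . b A b], [A → b . A b], [B → . id a], [X → . A id] }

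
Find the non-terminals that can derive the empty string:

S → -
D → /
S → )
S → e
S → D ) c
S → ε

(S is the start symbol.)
A non-terminal is nullable if it can derive ε (the empty string): either it has an ε-production, or it has a production whose right-hand side consists entirely of nullable non-terminals.

ε-productions: S → ε
So S is immediately nullable.
No further non-terminal can be added: every production for the remaining non-terminals contains a terminal or a non-nullable non-terminal.
Nullable = { 'S' }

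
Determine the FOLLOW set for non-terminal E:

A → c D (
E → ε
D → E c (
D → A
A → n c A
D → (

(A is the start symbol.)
{ 'c' }

To compute FOLLOW(E), find every occurrence of E on a right-hand side N → α E β: add FIRST(β) \ {ε}, and if β is empty or nullable also add FOLLOW(N). Iterate to a fixed point.

In D → E c (: E is followed by c '(', add FIRST(c '(') \ {ε} = { 'c' }

Taking the union: FOLLOW(E) = { 'c' }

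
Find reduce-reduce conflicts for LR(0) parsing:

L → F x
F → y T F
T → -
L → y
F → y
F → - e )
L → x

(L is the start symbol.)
Yes — I5: [F → y .] vs [L → y .]

A reduce-reduce conflict occurs when an LR(0) state has two complete items [A → α .] and [B → β .] — both call for a reduction, and with no lookahead the parser cannot choose between them.

Augment with L' → L and build the canonical LR(0) collection (I0 = CLOSURE({[L' → . L]}), then GOTO on every symbol after a dot until no new states appear). It has 13 states:
  I0: { [F → . - e )], [F → . y T F], [F → . y], [L → . F x], [L → . x], [L → . y], [L' → . L] }  — shift
  I1: { [F → - . e )] }  — shift
  I2: { [L → F . x] }  — shift
  I3: { [L' → L .] }  — accept
  I4: { [L → x .] }  — reduce
  I5: { [F → y . T F], [F → y .], [L → y .], [T → . -] }  — shift, 2 reduces
  I6: { [T → - .] }  — reduce
  I7: { [F → . - e )], [F → . y T F], [F → . y], [F → y T . F] }  — shift
  I8: { [F → y T F .] }  — reduce
  I9: { [F → y . T F], [F → y .], [T → . -] }  — shift, reduce
  I10: { [L → F x .] }  — reduce
  I11: { [F → - e . )] }  — shift
  I12: { [F → - e ) .] }  — reduce

I5 contains complete items [F → y .], [L → y .] — reduce-reduce conflict.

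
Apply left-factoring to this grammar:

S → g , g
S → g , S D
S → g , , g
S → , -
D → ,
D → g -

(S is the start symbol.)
S → g , S'
S' → g
S' → S D
S' → , g
S → , -
D → ,
D → g -

Left-factoring transforms A → αβ₁ | αβ₂ into A → αA' and A' → β₁ | β₂
(α is the longest common prefix among the alternatives). Repeat until
no nonterminal has two alternatives with a common prefix.

Round 1: S has alternatives sharing prefix 'g ,'. Introduce S': S → g , S'
  Add: S' → g
  Add: S' → S D
  Add: S' → , g

No remaining common prefixes — done.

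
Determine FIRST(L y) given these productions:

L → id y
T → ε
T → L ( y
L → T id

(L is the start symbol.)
FIRST sets of the non-terminals involved (from the grammar, by fixed-point iteration):
  FIRST(L) = { 'id' }

To compute FIRST(L y), process the symbols left to right:
Symbol L is a non-terminal. Add FIRST(L) \ {ε} = { 'id' }
L is not nullable (ε ∉ FIRST(L)), so stop here.
FIRST(L y) = { 'id' }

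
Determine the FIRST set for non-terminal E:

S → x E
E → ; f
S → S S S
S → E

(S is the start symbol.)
{ ';' }

To compute FIRST(E), examine every production with E on the left-hand side, reading each right-hand side left to right until a non-nullable symbol is reached.

From E → ; f:
  - ';' is a terminal: add ';' and stop

Collecting: FIRST(E) = { ';' }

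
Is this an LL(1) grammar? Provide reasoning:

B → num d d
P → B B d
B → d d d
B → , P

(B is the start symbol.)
A grammar is LL(1) if for each non-terminal N with multiple productions, the predict sets of those productions are pairwise disjoint, where PREDICT(N → α) = (FIRST(α) \ {ε}) ∪ (FOLLOW(N) if α ⇒* ε).

For B:
  PREDICT(B → num d d) = { 'num' }
  PREDICT(B → d d d) = { 'd' }
  PREDICT(B → ',' P) = { ',' }
P has a single production, so nothing to check there.

All predict sets are disjoint. The grammar IS LL(1).

Answer: Yes, the grammar is LL(1).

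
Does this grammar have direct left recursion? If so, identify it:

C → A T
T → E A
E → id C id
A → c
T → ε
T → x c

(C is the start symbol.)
C → A T: starts with A
T → E A: starts with E
E → id C id: starts with id
A → c: starts with c
T → ε: starts with ε
T → x c: starts with x

No direct left recursion found.

Answer: No direct left recursion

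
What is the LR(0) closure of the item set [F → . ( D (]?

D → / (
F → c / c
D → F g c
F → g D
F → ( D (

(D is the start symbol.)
To compute CLOSURE, for each item [A → α.Bβ] where B is a non-terminal, add [B → .γ] for all productions B → γ; repeat for the newly added items until nothing changes.

Start with: [F → . ( D (]
The dot precedes the terminal '(', so nothing is added.

CLOSURE = { [F → . ( D (] }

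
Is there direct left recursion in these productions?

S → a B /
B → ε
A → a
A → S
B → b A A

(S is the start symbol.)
S → a B /: starts with a
B → ε: starts with ε
A → a: starts with a
A → S: starts with S
B → b A A: starts with b

No direct left recursion found.

Answer: No direct left recursion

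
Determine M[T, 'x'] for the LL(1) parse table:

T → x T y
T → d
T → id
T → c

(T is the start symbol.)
T → x T y

To find M[T, 'x'], we find productions for T where 'x' is in the predict set (PREDICT(N → α) = (FIRST(α) \ {ε}) ∪ (FOLLOW(N) if α ⇒* ε)).

T → x T y: PREDICT = { 'x' }
  'x' is in predict set, so this production goes in M[T, 'x']
T → d: PREDICT = { 'd' }
T → id: PREDICT = { 'id' }
T → c: PREDICT = { 'c' }

M[T, 'x'] = T → x T y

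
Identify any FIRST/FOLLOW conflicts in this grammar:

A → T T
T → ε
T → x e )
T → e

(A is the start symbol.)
A FIRST/FOLLOW conflict occurs when a non-terminal N has a nullable alternative N → β (β ⇒* ε) and another alternative N → α with FIRST(α) ∩ FOLLOW(N) ≠ ∅: on such a lookahead the parser cannot decide between expanding α and letting N vanish via β.

Nullable non-terminals: A, T.
A has a nullable alternative but only one production, so nothing to check.

T: nullable alternative(s) T → ε; FOLLOW(T) = { $, 'e', 'x' }
  T → ε: FIRST \ {ε} = { } — this is the only nullable alternative, skip
  T → x e ): FIRST \ {ε} = { 'x' } — overlaps FOLLOW(T) on { 'x' }: CONFLICT
  T → e: FIRST \ {ε} = { 'e' } — overlaps FOLLOW(T) on { 'e' }: CONFLICT

So the grammar has 2 FIRST/FOLLOW conflicts (marked CONFLICT above).

Answer: Yes. T → x e ')' with FOLLOW(T) on { 'x' }; T → e with FOLLOW(T) on { 'e' }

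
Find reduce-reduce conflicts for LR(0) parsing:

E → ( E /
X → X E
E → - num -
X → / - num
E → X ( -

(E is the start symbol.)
Augment with E' → E and build the canonical LR(0) collection (I0 = CLOSURE({[E' → . E]}), then GOTO on every symbol after a dot until no new states appear). It has 15 states:
  I0: { [E → . ( E /], [E → . - num -], [E → . X ( -], [E' → . E], [X → . / - num], [X → . X E] }  — shift
  I1: { [E → ( . E /], [E → . ( E /], [E → . - num -], [E → . X ( -], [X → . / - num], [X → . X E] }  — shift
  I2: { [E → - . num -] }  — shift
  I3: { [X → / . - num] }  — shift
  I4: { [E' → E .] }  — accept
  I5: { [E → . ( E /], [E → . - num -], [E → . X ( -], [E → X . ( -], [X → . / - num], [X → . X E], [X → X . E] }  — shift
  I6: { [E → ( . E /], [E → . ( E /], [E → . - num -], [E → . X ( -], [E → X ( . -], [X → . / - num], [X → . X E] }  — shift
  I7: { [X → X E .] }  — reduce
  I8: { [E → - . num -], [E → X ( - .] }  — shift, reduce
  I9: { [E → ( E . /] }  — shift
  I10: { [E → ( E / .] }  — reduce
  I11: { [E → - num . -] }  — shift
  I12: { [E → - num - .] }  — reduce
  I13: { [X → / - . num] }  — shift
  I14: { [X → / - num .] }  — reduce

No state contains more than one complete item.

Answer: No reduce-reduce conflicts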